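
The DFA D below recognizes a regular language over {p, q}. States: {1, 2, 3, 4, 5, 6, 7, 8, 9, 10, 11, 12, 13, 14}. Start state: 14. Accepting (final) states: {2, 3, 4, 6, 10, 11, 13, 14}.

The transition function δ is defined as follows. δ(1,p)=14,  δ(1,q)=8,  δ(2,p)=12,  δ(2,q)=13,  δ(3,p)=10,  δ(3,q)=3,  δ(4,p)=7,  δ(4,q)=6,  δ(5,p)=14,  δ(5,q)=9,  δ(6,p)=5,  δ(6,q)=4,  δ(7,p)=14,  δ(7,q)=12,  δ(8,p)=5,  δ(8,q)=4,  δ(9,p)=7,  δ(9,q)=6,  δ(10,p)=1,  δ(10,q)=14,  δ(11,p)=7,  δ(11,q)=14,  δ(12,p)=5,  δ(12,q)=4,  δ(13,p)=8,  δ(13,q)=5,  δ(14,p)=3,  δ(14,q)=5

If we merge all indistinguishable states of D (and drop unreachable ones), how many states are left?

Reachable states from the start: {1,3,4,5,6,7,8,9,10,12,14}. Unreachable: {2,11,13} — drop them.
Start with accepting vs non-accepting: {3,4,6,10,14} | {1,5,7,8,9,12}.
Refine {3,4,6,10,14} on symbol p: members go to different blocks, giving {4,6,10} and {3,14}.
Split {4,6,10} by δ(·,q) → {4,6} and {10}.
On input p, block {1,5,7,8,9,12} splits into {1,5,7} and {8,9,12}.
Refine {3,14} on symbol p: members go to different blocks, giving {3} and {14}.
No further refinement is possible. Final partition (6 blocks): {4,6} | {1,5,7} | {3} | {10} | {8,9,12} | {14}.

6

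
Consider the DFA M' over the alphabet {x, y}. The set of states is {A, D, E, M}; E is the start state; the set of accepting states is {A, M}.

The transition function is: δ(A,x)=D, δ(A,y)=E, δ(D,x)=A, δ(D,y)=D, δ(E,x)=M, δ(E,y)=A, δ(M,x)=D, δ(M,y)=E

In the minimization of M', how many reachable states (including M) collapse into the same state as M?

P0 = {A,M} | {D,E}.
On input y, block {D,E} splits into {D} and {E}.
Stable partition: {A,M} | {D} | {E} — 3 equivalence classes.
State M belongs to the block {A,M}, which has 2 states.

2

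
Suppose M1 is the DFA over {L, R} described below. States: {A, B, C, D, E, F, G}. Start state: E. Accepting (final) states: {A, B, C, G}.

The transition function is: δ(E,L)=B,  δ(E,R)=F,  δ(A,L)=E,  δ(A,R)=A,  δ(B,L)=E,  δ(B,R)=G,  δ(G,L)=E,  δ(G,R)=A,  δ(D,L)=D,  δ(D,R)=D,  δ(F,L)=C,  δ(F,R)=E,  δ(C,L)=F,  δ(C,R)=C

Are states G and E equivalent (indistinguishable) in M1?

First remove the unreachable states {D}; 6 states remain.
Initial partition by acceptance: {A,B,C,G} | {E,F}.
No further refinement is possible. Final partition (2 blocks): {A,B,C,G} | {E,F}.
G and E end up in different blocks, so they are distinguishable. For instance, the string 'ε' is accepted from only G.

No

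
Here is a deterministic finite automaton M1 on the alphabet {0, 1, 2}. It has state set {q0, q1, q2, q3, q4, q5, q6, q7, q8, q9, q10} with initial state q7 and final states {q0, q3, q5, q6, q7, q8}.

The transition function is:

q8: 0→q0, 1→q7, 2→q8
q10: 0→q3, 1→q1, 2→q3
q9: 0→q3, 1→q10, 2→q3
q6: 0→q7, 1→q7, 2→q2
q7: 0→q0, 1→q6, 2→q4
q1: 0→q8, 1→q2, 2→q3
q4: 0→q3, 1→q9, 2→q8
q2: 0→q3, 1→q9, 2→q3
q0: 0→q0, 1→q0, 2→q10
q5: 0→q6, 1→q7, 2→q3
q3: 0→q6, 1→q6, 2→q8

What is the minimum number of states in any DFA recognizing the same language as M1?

States {q5} cannot be reached from the start state, so discard them.
Initial partition by acceptance: {q0,q3,q6,q7,q8} | {q1,q2,q4,q9,q10}.
Refine {q0,q3,q6,q7,q8} on symbol 2: members go to different blocks, giving {q0,q6,q7} and {q3,q8}.
No further refinement is possible. Final partition (3 blocks): {q0,q6,q7} | {q1,q2,q4,q9,q10} | {q3,q8}.

3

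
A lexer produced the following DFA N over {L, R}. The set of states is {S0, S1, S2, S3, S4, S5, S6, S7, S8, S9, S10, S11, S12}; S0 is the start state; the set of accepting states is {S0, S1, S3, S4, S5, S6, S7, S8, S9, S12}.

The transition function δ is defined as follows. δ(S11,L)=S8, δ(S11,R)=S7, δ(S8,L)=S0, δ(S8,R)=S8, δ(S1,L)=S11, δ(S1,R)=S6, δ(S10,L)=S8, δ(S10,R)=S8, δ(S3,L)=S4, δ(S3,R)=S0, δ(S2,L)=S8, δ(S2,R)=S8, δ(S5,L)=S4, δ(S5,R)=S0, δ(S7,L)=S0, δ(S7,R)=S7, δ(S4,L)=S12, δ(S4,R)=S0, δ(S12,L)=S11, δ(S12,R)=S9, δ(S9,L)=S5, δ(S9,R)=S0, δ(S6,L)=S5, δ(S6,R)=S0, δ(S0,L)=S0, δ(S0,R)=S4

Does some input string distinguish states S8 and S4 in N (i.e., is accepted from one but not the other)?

States {S1,S2,S3,S6,S10} cannot be reached from the start state, so discard them.
P0 = {S0,S4,S5,S7,S8,S9,S12} | {S11}.
Split {S0,S4,S5,S7,S8,S9,S12} by δ(·,L) → {S0,S4,S5,S7,S8,S9} and {S12}.
On input L, block {S0,S4,S5,S7,S8,S9} splits into {S0,S5,S7,S8,S9} and {S4}.
On input L, block {S0,S5,S7,S8,S9} splits into {S0,S7,S8,S9} and {S5}.
Refine {S0,S7,S8,S9} on symbol L: members go to different blocks, giving {S0,S7,S8} and {S9}.
Refine {S0,S7,S8} on symbol R: members go to different blocks, giving {S7,S8} and {S0}.
No further refinement is possible. Final partition (7 blocks): {S7,S8} | {S11} | {S12} | {S4} | {S5} | {S9} | {S0}.
S8 and S4 end up in different blocks, so they are distinguishable. For instance, the string 'LL' is accepted from only S8.

Yes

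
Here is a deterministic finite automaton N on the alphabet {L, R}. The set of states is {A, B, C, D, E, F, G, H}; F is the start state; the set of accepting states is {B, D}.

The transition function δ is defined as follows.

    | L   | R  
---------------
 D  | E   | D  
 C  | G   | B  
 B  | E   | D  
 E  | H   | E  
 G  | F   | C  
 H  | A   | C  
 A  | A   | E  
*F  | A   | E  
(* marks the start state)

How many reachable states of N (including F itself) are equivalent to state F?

Initial partition by acceptance: {B,D} | {A,C,E,F,G,H}.
On input R, block {A,C,E,F,G,H} splits into {A,E,F,G,H} and {C}.
On input R, block {A,E,F,G,H} splits into {A,E,F} and {G,H}.
On input L, block {A,E,F} splits into {A,F} and {E}.
The partition is now stable with 5 blocks: {B,D} | {A,F} | {C} | {G,H} | {E}.
The equivalence class containing F is {A,F}, of size 2.

2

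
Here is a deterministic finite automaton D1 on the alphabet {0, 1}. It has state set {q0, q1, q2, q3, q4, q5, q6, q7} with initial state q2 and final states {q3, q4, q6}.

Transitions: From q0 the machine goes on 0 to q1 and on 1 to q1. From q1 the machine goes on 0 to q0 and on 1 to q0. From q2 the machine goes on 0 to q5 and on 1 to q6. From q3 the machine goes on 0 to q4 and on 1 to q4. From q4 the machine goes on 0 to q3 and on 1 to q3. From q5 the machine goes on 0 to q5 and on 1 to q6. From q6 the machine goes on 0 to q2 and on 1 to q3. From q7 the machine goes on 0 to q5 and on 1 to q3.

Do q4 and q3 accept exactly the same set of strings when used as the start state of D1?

Reachable states from the start: {q2,q3,q4,q5,q6}. Unreachable: {q0,q1,q7} — drop them.
P0 = {q3,q4,q6} | {q2,q5}.
Refine {q3,q4,q6} on symbol 0: members go to different blocks, giving {q3,q4} and {q6}.
The partition is now stable with 3 blocks: {q3,q4} | {q2,q5} | {q6}.
q4 and q3 lie in the same block of the stable partition, so they are equivalent — no string distinguishes them.

Yes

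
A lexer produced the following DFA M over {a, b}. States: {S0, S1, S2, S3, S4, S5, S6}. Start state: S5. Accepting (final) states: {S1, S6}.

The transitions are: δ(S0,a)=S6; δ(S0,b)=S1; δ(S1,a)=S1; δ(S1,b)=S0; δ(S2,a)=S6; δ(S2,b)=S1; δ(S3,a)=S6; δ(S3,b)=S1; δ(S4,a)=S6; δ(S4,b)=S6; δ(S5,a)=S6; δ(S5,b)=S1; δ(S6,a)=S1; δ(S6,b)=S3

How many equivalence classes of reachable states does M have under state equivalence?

2

Reachable states from the start: {S0,S1,S3,S5,S6}. Unreachable: {S2,S4} — drop them.
Initial partition by acceptance: {S1,S6} | {S0,S3,S5}.
No further refinement is possible. Final partition (2 blocks): {S1,S6} | {S0,S3,S5}.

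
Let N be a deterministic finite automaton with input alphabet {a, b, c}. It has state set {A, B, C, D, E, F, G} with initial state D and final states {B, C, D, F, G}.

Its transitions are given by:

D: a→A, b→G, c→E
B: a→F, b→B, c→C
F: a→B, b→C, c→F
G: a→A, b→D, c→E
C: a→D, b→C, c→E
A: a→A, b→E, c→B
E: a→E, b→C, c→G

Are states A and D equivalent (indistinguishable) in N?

Start with accepting vs non-accepting: {B,C,D,F,G} | {A,E}.
Refine {B,C,D,F,G} on symbol a: members go to different blocks, giving {B,C,F} and {D,G}.
On input a, block {B,C,F} splits into {B,F} and {C}.
On input b, block {B,F} splits into {B} and {F}.
Refine {A,E} on symbol b: members go to different blocks, giving {A} and {E}.
The partition is now stable with 6 blocks: {B} | {A} | {D,G} | {C} | {F} | {E}.
A and D end up in different blocks, so they are distinguishable. For instance, the string 'ε' is accepted from only D.

No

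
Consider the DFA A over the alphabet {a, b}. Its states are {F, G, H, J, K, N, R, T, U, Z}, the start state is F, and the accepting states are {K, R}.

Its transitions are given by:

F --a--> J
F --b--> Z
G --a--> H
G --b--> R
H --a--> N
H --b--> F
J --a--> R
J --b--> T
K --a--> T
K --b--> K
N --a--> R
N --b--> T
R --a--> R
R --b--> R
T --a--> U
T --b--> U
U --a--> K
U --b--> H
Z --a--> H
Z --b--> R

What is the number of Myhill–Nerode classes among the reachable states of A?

First remove the unreachable states {G}; 9 states remain.
P0 = {K,R} | {F,H,J,N,T,U,Z}.
Split {K,R} by δ(·,a) → {K} and {R}.
On input a, block {F,H,J,N,T,U,Z} splits into {F,H,T,Z} and {J,N} and {U}.
Refine {F,H,T,Z} on symbol a: members go to different blocks, giving {F,H} and {T} and {Z}.
Refine {F,H} on symbol b: members go to different blocks, giving {H} and {F}.
The partition is now stable with 8 blocks: {K} | {H} | {R} | {J,N} | {U} | {T} | {Z} | {F}.

8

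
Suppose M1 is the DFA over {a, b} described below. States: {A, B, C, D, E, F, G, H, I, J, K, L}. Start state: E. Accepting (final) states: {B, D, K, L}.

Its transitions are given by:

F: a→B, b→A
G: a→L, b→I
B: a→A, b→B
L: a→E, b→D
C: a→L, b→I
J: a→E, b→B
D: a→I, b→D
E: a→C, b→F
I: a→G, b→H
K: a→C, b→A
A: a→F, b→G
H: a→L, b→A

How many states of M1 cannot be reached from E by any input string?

BFS from E reaches {A, B, C, D, E, F, G, H, I, L}; the 2 state(s) J, K are never visited.

2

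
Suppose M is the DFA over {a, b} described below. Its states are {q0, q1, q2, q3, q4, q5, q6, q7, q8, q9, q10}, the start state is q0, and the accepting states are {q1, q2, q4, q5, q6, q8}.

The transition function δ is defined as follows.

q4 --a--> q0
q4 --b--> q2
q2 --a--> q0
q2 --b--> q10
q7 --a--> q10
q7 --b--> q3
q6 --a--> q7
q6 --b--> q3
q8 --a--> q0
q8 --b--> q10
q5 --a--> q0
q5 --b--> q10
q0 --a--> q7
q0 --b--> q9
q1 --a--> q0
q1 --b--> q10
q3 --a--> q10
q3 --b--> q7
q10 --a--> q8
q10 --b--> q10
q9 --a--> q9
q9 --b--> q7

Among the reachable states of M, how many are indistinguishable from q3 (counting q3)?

States {q1,q2,q4,q5,q6} cannot be reached from the start state, so discard them.
Initial partition by acceptance: {q8} | {q0,q3,q7,q9,q10}.
On input a, block {q0,q3,q7,q9,q10} splits into {q0,q3,q7,q9} and {q10}.
On input a, block {q0,q3,q7,q9} splits into {q0,q9} and {q3,q7}.
Split {q0,q9} by δ(·,a) → {q0} and {q9}.
Stable partition: {q8} | {q0} | {q10} | {q3,q7} | {q9} — 5 equivalence classes.
The equivalence class containing q3 is {q3,q7}, of size 2.

2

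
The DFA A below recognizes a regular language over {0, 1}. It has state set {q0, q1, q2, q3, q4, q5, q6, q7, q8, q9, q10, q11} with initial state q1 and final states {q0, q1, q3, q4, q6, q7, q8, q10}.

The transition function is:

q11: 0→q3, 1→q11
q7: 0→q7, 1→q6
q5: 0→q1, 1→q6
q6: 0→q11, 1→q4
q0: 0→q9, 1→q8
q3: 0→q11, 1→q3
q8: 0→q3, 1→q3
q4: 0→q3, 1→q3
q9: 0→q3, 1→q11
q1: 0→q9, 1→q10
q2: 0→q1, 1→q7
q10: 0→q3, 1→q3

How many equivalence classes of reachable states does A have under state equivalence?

States {q0,q2,q4,q5,q6,q7,q8} cannot be reached from the start state, so discard them.
Start with accepting vs non-accepting: {q1,q3,q10} | {q9,q11}.
Refine {q1,q3,q10} on symbol 0: members go to different blocks, giving {q1,q3} and {q10}.
Refine {q1,q3} on symbol 1: members go to different blocks, giving {q1} and {q3}.
Stable partition: {q1} | {q9,q11} | {q10} | {q3} — 4 equivalence classes.

4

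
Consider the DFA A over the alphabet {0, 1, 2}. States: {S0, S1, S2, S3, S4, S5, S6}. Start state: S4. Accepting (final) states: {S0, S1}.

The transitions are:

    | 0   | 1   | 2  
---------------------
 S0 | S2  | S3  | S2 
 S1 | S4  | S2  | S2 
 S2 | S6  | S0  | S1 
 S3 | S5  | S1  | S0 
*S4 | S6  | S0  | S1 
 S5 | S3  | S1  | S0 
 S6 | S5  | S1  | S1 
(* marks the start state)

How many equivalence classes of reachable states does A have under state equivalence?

2

Initial partition by acceptance: {S0,S1} | {S2,S3,S4,S5,S6}.
Stable partition: {S0,S1} | {S2,S3,S4,S5,S6} — 2 equivalence classes.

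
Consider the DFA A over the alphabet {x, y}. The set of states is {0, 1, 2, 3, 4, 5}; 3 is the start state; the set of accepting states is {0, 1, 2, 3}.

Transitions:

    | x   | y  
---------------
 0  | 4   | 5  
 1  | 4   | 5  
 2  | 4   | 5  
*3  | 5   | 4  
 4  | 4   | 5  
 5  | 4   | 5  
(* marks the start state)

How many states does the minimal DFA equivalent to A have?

2

States {0,1,2} cannot be reached from the start state, so discard them.
P0 = {3} | {4,5}.
Stable partition: {3} | {4,5} — 2 equivalence classes.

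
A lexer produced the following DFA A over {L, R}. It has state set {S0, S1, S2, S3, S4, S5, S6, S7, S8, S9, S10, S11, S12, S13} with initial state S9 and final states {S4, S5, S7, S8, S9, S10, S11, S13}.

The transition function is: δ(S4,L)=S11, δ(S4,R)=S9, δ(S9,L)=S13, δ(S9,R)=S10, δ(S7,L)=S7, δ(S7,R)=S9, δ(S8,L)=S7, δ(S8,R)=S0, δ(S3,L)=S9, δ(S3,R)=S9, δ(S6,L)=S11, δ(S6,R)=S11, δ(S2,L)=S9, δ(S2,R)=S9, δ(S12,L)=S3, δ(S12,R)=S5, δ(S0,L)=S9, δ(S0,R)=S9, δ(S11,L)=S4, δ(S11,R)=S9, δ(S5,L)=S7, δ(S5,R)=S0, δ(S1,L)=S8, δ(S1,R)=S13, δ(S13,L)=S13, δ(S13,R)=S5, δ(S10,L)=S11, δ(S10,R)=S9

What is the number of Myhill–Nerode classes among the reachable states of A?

First remove the unreachable states {S1,S2,S3,S6,S8,S12}; 8 states remain.
P0 = {S4,S5,S7,S9,S10,S11,S13} | {S0}.
On input R, block {S4,S5,S7,S9,S10,S11,S13} splits into {S4,S7,S9,S10,S11,S13} and {S5}.
Split {S4,S7,S9,S10,S11,S13} by δ(·,R) → {S4,S7,S9,S10,S11} and {S13}.
On input L, block {S4,S7,S9,S10,S11} splits into {S4,S7,S10,S11} and {S9}.
The partition is now stable with 5 blocks: {S4,S7,S10,S11} | {S0} | {S5} | {S13} | {S9}.

5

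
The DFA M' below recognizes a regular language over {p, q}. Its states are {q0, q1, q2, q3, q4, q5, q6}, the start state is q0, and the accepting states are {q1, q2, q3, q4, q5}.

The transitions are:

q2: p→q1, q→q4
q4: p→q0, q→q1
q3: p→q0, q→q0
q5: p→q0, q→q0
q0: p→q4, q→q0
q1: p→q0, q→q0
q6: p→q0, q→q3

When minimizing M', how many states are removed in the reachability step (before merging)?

Starting at q0 and following transitions, the reachable set is {q0, q1, q4}. That leaves q2, q3, q5, q6 unreachable — 4 in total.

4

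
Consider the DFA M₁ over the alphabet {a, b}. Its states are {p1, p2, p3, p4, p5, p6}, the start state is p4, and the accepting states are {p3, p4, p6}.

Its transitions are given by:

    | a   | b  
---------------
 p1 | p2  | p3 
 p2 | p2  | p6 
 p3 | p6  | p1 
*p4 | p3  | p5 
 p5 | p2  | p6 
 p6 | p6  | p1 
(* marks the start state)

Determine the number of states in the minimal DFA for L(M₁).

P0 = {p3,p4,p6} | {p1,p2,p5}.
Stable partition: {p3,p4,p6} | {p1,p2,p5} — 2 equivalence classes.

2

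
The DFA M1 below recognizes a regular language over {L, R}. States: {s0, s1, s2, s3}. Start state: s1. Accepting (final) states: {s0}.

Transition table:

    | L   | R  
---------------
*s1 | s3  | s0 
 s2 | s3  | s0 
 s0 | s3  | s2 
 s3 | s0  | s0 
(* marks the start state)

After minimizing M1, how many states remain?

Every state is reachable, so we keep all 4.
Start with accepting vs non-accepting: {s0} | {s1,s2,s3}.
Refine {s1,s2,s3} on symbol L: members go to different blocks, giving {s1,s2} and {s3}.
No further refinement is possible. Final partition (3 blocks): {s0} | {s1,s2} | {s3}.

3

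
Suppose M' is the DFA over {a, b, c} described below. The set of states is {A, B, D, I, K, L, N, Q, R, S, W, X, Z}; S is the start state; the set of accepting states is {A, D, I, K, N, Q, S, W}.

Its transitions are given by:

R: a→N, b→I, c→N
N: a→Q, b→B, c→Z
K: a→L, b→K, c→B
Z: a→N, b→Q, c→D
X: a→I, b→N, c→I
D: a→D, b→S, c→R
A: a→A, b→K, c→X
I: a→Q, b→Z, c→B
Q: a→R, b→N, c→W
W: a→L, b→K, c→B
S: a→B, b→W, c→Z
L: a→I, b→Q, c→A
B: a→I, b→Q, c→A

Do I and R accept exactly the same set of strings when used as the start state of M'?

No

Every state is reachable, so we keep all 13.
P0 = {A,D,I,K,N,Q,S,W} | {B,L,R,X,Z}.
Refine {A,D,I,K,N,Q,S,W} on symbol a: members go to different blocks, giving {A,D,I,N} and {K,Q,S,W}.
On input a, block {A,D,I,N} splits into {I,N} and {A,D}.
Split {B,L,R,X,Z} by δ(·,b) → {B,L,Z} and {R,X}.
Split {K,Q,S,W} by δ(·,a) → {K,S,W} and {Q}.
No further refinement is possible. Final partition (6 blocks): {I,N} | {B,L,Z} | {K,S,W} | {A,D} | {R,X} | {Q}.
I and R end up in different blocks, so they are distinguishable. For instance, the string 'ε' is accepted from only I.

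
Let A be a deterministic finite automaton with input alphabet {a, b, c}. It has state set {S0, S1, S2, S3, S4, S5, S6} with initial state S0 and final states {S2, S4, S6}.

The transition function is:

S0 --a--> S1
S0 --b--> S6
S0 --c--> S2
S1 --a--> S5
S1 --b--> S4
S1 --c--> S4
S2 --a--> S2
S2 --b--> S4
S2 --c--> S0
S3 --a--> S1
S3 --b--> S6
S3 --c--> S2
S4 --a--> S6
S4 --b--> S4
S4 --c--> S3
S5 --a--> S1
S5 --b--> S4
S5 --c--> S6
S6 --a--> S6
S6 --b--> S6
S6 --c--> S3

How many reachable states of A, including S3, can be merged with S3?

Every state is reachable, so we keep all 7.
P0 = {S2,S4,S6} | {S0,S1,S3,S5}.
The partition is now stable with 2 blocks: {S2,S4,S6} | {S0,S1,S3,S5}.
The equivalence class containing S3 is {S0,S1,S3,S5}, of size 4.

4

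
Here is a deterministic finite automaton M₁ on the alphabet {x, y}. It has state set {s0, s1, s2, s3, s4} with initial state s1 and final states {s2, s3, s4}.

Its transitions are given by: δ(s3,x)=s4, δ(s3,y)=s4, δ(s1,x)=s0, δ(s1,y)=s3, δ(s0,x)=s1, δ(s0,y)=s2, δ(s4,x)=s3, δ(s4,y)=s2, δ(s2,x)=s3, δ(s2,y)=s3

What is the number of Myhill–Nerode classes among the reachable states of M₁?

All states are reachable from the start state.
P0 = {s2,s3,s4} | {s0,s1}.
The partition is now stable with 2 blocks: {s2,s3,s4} | {s0,s1}.

2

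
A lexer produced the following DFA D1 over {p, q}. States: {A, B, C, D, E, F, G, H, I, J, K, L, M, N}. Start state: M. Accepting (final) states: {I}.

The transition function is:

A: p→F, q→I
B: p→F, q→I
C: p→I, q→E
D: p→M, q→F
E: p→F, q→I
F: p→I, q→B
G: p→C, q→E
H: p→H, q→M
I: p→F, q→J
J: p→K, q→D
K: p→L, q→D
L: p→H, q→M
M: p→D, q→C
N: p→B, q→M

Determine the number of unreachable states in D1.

3

Starting at M and following transitions, the reachable set is {B, C, D, E, F, H, I, J, K, L, M}. That leaves A, G, N unreachable — 3 in total.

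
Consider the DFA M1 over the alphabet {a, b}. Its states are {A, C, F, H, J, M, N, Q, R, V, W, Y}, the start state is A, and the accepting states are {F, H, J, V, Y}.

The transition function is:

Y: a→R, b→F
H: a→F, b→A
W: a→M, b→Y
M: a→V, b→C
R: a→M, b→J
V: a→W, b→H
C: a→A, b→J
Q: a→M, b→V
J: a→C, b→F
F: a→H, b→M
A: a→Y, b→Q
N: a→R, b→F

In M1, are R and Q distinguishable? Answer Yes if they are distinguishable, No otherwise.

States {N} cannot be reached from the start state, so discard them.
Start with accepting vs non-accepting: {F,H,J,V,Y} | {A,C,M,Q,R,W}.
Split {F,H,J,V,Y} by δ(·,a) → {J,V,Y} and {F,H}.
On input a, block {A,C,M,Q,R,W} splits into {C,Q,R,W} and {A,M}.
Stable partition: {J,V,Y} | {C,Q,R,W} | {F,H} | {A,M} — 4 equivalence classes.
R and Q lie in the same block of the stable partition, so they are equivalent — no string distinguishes them.

No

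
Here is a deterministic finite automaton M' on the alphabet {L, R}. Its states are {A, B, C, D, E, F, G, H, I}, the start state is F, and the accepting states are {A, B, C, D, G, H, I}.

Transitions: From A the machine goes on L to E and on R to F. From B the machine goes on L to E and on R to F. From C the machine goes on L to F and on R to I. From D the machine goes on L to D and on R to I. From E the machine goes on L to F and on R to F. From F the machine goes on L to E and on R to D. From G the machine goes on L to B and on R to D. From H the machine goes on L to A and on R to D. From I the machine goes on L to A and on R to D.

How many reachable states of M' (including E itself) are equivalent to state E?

Reachable states from the start: {A,D,E,F,I}. Unreachable: {B,C,G,H} — drop them.
Initial partition by acceptance: {A,D,I} | {E,F}.
Split {A,D,I} by δ(·,L) → {D,I} and {A}.
On input L, block {D,I} splits into {D} and {I}.
Refine {E,F} on symbol R: members go to different blocks, giving {E} and {F}.
No further refinement is possible. Final partition (5 blocks): {D} | {E} | {A} | {I} | {F}.
State E belongs to the block {E}, which has 1 states.

1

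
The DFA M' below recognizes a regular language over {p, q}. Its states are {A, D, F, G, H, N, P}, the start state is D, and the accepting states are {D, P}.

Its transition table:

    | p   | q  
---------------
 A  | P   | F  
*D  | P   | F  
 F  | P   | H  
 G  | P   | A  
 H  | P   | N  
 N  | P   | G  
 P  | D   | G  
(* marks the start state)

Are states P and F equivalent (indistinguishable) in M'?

All states are reachable from the start state.
P0 = {D,P} | {A,F,G,H,N}.
The partition is now stable with 2 blocks: {D,P} | {A,F,G,H,N}.
P and F end up in different blocks, so they are distinguishable. For instance, the string 'ε' is accepted from only P.

No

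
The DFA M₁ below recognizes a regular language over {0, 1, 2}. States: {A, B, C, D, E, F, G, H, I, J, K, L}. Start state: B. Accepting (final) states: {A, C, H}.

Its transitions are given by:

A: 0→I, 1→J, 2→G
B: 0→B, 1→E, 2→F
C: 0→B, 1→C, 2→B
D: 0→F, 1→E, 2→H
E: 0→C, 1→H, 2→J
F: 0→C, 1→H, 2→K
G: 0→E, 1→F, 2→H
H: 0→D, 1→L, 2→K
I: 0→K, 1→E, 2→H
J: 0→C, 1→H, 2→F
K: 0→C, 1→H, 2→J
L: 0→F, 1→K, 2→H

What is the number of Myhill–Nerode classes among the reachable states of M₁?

States {A,G,I} cannot be reached from the start state, so discard them.
P0 = {C,H} | {B,D,E,F,J,K,L}.
On input 1, block {C,H} splits into {C} and {H}.
On input 0, block {B,D,E,F,J,K,L} splits into {E,F,J,K} and {B,D,L}.
Split {B,D,L} by δ(·,0) → {D,L} and {B}.
The partition is now stable with 5 blocks: {C} | {E,F,J,K} | {H} | {D,L} | {B}.

5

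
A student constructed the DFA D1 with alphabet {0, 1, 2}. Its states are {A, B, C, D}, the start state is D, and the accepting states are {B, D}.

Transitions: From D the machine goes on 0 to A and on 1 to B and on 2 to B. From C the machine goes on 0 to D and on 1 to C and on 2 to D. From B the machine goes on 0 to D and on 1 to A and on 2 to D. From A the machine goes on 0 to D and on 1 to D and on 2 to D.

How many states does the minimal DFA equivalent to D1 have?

Reachable states from the start: {A,B,D}. Unreachable: {C} — drop them.
Initial partition by acceptance: {B,D} | {A}.
Refine {B,D} on symbol 0: members go to different blocks, giving {B} and {D}.
No further refinement is possible. Final partition (3 blocks): {B} | {A} | {D}.

3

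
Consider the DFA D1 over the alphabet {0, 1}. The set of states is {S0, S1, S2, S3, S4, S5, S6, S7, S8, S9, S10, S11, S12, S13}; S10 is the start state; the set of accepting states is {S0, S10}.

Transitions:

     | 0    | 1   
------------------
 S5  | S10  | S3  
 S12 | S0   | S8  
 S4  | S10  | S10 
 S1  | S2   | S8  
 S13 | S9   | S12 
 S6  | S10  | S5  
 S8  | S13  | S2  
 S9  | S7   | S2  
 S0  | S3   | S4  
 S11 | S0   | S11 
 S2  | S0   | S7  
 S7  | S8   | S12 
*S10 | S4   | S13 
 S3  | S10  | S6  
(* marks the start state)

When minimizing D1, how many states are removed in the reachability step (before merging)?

2

BFS from S10 reaches {S0, S2, S3, S4, S5, S6, S7, S8, S9, S10, S12, S13}; the 2 state(s) S1, S11 are never visited.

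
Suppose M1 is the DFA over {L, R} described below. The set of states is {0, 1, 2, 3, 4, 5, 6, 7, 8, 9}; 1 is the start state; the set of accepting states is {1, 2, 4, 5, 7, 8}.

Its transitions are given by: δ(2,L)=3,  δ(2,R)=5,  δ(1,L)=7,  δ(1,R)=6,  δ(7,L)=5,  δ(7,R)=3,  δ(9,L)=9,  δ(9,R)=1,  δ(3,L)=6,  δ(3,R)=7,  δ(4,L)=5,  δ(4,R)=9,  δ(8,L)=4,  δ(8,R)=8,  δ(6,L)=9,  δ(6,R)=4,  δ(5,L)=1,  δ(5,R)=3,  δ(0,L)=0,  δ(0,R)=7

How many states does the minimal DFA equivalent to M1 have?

States {0,2,8} cannot be reached from the start state, so discard them.
Initial partition by acceptance: {1,4,5,7} | {3,6,9}.
The partition is now stable with 2 blocks: {1,4,5,7} | {3,6,9}.

2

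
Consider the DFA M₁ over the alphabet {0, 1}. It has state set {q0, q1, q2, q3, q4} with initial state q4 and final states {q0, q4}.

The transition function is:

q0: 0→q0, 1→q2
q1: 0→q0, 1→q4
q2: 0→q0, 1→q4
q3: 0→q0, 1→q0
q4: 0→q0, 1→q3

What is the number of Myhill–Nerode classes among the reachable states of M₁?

Reachable states from the start: {q0,q2,q3,q4}. Unreachable: {q1} — drop them.
Initial partition by acceptance: {q0,q4} | {q2,q3}.
The partition is now stable with 2 blocks: {q0,q4} | {q2,q3}.

2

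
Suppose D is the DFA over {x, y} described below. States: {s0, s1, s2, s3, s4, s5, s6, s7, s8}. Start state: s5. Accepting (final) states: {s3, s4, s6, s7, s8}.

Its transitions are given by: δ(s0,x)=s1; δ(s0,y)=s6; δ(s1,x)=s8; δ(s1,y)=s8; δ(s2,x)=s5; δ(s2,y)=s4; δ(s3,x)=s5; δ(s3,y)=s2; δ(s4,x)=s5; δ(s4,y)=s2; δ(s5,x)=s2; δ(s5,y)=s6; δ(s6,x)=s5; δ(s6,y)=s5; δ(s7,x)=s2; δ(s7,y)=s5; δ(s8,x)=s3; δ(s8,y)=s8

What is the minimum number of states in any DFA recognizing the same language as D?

States {s0,s1,s3,s7,s8} cannot be reached from the start state, so discard them.
Initial partition by acceptance: {s4,s6} | {s2,s5}.
Stable partition: {s4,s6} | {s2,s5} — 2 equivalence classes.

2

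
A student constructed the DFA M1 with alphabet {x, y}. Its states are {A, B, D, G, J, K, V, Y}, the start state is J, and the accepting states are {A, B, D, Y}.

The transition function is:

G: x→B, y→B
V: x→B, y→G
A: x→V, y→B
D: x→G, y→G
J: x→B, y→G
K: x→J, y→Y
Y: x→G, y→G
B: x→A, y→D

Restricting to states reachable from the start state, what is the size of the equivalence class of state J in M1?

Reachable states from the start: {A,B,D,G,J,V}. Unreachable: {K,Y} — drop them.
P0 = {A,B,D} | {G,J,V}.
Split {A,B,D} by δ(·,x) → {A,D} and {B}.
Split {A,D} by δ(·,y) → {A} and {D}.
Refine {G,J,V} on symbol y: members go to different blocks, giving {J,V} and {G}.
No further refinement is possible. Final partition (5 blocks): {A} | {J,V} | {B} | {D} | {G}.
State J belongs to the block {J,V}, which has 2 states.

2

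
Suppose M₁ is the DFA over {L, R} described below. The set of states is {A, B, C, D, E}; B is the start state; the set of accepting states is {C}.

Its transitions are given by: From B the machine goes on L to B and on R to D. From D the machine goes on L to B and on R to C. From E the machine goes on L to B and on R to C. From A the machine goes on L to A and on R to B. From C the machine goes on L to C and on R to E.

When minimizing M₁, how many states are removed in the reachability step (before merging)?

1

BFS from B reaches {B, C, D, E}; the 1 state(s) A are never visited.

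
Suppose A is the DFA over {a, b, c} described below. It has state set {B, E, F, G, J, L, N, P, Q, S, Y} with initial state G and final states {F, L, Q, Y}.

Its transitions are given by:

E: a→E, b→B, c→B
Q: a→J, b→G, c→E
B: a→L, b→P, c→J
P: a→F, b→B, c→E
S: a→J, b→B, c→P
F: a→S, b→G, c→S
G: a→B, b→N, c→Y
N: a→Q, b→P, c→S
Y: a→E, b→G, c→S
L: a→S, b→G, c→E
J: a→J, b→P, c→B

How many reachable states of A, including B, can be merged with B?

Start with accepting vs non-accepting: {F,L,Q,Y} | {B,E,G,J,N,P,S}.
Split {B,E,G,J,N,P,S} by δ(·,a) → {E,G,J,S} and {B,N,P}.
On input a, block {E,G,J,S} splits into {E,J,S} and {G}.
The partition is now stable with 4 blocks: {F,L,Q,Y} | {E,J,S} | {B,N,P} | {G}.
State B belongs to the block {B,N,P}, which has 3 states.

3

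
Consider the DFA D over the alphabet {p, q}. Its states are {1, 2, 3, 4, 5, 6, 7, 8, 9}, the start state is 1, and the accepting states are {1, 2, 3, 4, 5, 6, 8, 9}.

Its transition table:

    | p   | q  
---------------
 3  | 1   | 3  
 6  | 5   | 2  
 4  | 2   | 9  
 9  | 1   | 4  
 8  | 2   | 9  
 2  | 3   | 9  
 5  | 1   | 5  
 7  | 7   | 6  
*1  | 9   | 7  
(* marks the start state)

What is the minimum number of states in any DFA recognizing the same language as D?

Reachable states from the start: {1,2,3,4,5,6,7,9}. Unreachable: {8} — drop them.
Initial partition by acceptance: {1,2,3,4,5,6,9} | {7}.
Refine {1,2,3,4,5,6,9} on symbol q: members go to different blocks, giving {2,3,4,5,6,9} and {1}.
Split {2,3,4,5,6,9} by δ(·,p) → {2,4,6} and {3,5,9}.
Refine {2,4,6} on symbol p: members go to different blocks, giving {2,6} and {4}.
On input q, block {2,6} splits into {2} and {6}.
Refine {3,5,9} on symbol q: members go to different blocks, giving {3,5} and {9}.
The partition is now stable with 7 blocks: {2} | {7} | {1} | {3,5} | {4} | {6} | {9}.

7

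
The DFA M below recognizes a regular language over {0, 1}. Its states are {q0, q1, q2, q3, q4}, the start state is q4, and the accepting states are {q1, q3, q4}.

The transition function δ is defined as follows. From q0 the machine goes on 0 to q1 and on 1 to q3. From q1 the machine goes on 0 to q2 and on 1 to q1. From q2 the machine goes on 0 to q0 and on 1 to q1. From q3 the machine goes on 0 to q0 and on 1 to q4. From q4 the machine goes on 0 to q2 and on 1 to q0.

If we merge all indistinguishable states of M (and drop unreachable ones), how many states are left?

Every state is reachable, so we keep all 5.
P0 = {q1,q3,q4} | {q0,q2}.
Split {q1,q3,q4} by δ(·,1) → {q1,q3} and {q4}.
Refine {q1,q3} on symbol 1: members go to different blocks, giving {q1} and {q3}.
On input 0, block {q0,q2} splits into {q0} and {q2}.
The partition is now stable with 5 blocks: {q1} | {q0} | {q4} | {q3} | {q2}.

5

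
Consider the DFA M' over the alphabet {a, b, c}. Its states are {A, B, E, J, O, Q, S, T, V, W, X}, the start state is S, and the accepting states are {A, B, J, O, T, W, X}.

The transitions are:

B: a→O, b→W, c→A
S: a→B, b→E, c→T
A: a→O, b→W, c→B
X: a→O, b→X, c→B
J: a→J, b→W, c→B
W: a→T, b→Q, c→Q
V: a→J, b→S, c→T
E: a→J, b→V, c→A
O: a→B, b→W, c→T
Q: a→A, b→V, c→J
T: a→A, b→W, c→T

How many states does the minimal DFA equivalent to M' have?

3

States {X} cannot be reached from the start state, so discard them.
P0 = {A,B,J,O,T,W} | {E,Q,S,V}.
On input b, block {A,B,J,O,T,W} splits into {A,B,J,O,T} and {W}.
Stable partition: {A,B,J,O,T} | {E,Q,S,V} | {W} — 3 equivalence classes.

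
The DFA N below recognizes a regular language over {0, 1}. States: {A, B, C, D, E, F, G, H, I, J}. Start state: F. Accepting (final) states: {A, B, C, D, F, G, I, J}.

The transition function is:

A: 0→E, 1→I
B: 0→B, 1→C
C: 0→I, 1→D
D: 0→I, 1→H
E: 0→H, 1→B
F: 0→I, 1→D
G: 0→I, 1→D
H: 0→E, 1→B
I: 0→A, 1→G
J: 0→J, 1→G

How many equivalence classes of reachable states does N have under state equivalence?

6

Reachable states from the start: {A,B,C,D,E,F,G,H,I}. Unreachable: {J} — drop them.
P0 = {A,B,C,D,F,G,I} | {E,H}.
Refine {A,B,C,D,F,G,I} on symbol 0: members go to different blocks, giving {B,C,D,F,G,I} and {A}.
Split {B,C,D,F,G,I} by δ(·,0) → {B,C,D,F,G} and {I}.
On input 0, block {B,C,D,F,G} splits into {C,D,F,G} and {B}.
Refine {C,D,F,G} on symbol 1: members go to different blocks, giving {C,F,G} and {D}.
No further refinement is possible. Final partition (6 blocks): {C,F,G} | {E,H} | {A} | {I} | {B} | {D}.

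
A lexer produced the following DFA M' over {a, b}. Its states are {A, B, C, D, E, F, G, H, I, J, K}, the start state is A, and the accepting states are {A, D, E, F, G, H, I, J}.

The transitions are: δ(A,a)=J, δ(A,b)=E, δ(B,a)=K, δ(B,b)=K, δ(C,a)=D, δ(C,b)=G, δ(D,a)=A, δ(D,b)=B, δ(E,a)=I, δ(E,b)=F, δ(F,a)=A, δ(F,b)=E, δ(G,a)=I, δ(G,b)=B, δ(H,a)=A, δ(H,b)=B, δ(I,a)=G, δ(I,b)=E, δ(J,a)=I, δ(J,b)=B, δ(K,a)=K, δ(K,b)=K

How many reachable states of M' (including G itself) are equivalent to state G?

2

States {C,D,H} cannot be reached from the start state, so discard them.
Start with accepting vs non-accepting: {A,E,F,G,I,J} | {B,K}.
Refine {A,E,F,G,I,J} on symbol b: members go to different blocks, giving {A,E,F,I} and {G,J}.
On input a, block {A,E,F,I} splits into {A,I} and {E,F}.
The partition is now stable with 4 blocks: {A,I} | {B,K} | {G,J} | {E,F}.
State G belongs to the block {G,J}, which has 2 states.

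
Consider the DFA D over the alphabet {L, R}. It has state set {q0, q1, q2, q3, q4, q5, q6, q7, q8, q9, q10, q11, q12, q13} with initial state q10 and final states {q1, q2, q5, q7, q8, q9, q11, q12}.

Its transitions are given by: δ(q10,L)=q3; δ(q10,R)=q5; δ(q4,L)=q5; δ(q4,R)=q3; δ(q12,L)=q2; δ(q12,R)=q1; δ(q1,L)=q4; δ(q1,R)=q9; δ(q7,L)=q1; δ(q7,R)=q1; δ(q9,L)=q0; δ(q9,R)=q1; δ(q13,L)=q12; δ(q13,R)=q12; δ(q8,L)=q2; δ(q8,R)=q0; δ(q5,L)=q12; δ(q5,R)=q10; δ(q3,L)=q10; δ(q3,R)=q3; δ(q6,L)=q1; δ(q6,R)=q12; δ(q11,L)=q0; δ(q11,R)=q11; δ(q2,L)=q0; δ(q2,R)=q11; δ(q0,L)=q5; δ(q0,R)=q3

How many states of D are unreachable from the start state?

4

BFS from q10 reaches {q0, q1, q2, q3, q4, q5, q9, q10, q11, q12}; the 4 state(s) q6, q7, q8, q13 are never visited.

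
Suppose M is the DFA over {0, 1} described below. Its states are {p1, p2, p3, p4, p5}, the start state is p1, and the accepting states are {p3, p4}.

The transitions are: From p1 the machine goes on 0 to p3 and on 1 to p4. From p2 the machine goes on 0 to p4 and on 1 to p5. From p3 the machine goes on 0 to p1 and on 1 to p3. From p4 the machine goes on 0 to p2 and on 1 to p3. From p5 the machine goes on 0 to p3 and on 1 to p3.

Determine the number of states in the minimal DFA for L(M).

5

Every state is reachable, so we keep all 5.
Initial partition by acceptance: {p3,p4} | {p1,p2,p5}.
On input 1, block {p1,p2,p5} splits into {p1,p5} and {p2}.
Split {p3,p4} by δ(·,0) → {p3} and {p4}.
Refine {p1,p5} on symbol 1: members go to different blocks, giving {p1} and {p5}.
No further refinement is possible. Final partition (5 blocks): {p3} | {p1} | {p2} | {p4} | {p5}.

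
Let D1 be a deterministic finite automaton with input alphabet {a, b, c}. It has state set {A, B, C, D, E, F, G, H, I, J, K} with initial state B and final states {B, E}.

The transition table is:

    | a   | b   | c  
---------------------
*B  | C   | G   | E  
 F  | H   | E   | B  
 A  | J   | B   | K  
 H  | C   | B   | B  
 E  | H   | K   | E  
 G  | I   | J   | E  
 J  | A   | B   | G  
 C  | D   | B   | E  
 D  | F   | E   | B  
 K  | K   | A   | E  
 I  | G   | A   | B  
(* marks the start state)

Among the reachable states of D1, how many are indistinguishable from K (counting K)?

3

Every state is reachable, so we keep all 11.
Start with accepting vs non-accepting: {B,E} | {A,C,D,F,G,H,I,J,K}.
On input b, block {A,C,D,F,G,H,I,J,K} splits into {A,C,D,F,H,J} and {G,I,K}.
Refine {A,C,D,F,H,J} on symbol c: members go to different blocks, giving {C,D,F,H} and {A,J}.
The partition is now stable with 4 blocks: {B,E} | {C,D,F,H} | {G,I,K} | {A,J}.
State K belongs to the block {G,I,K}, which has 3 states.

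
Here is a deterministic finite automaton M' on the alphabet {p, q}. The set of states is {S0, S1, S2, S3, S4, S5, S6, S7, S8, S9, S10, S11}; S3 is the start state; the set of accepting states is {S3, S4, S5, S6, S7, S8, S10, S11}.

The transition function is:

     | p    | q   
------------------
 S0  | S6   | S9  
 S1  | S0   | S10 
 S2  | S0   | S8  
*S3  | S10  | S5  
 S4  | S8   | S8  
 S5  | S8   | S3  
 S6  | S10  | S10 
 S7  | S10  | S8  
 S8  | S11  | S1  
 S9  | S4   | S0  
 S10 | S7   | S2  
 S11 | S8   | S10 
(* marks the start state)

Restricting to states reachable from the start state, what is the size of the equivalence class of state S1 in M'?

2

All states are reachable from the start state.
Start with accepting vs non-accepting: {S3,S4,S5,S6,S7,S8,S10,S11} | {S0,S1,S2,S9}.
On input q, block {S3,S4,S5,S6,S7,S8,S10,S11} splits into {S3,S4,S5,S6,S7,S11} and {S8,S10}.
On input q, block {S3,S4,S5,S6,S7,S11} splits into {S4,S6,S7,S11} and {S3,S5}.
On input p, block {S0,S1,S2,S9} splits into {S0,S9} and {S1,S2}.
No further refinement is possible. Final partition (5 blocks): {S4,S6,S7,S11} | {S0,S9} | {S8,S10} | {S3,S5} | {S1,S2}.
State S1 belongs to the block {S1,S2}, which has 2 states.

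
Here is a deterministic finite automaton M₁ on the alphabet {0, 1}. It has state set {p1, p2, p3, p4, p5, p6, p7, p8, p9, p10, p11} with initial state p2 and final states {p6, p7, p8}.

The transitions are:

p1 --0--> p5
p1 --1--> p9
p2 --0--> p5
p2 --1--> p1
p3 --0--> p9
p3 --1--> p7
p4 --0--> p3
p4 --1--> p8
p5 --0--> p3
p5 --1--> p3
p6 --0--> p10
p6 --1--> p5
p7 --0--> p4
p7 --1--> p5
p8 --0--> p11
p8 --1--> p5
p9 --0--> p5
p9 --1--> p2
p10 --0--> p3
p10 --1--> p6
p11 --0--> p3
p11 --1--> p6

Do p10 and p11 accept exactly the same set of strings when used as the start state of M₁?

Yes

All states are reachable from the start state.
P0 = {p6,p7,p8} | {p1,p2,p3,p4,p5,p9,p10,p11}.
On input 1, block {p1,p2,p3,p4,p5,p9,p10,p11} splits into {p1,p2,p5,p9} and {p3,p4,p10,p11}.
On input 0, block {p1,p2,p5,p9} splits into {p1,p2,p9} and {p5}.
Refine {p3,p4,p10,p11} on symbol 0: members go to different blocks, giving {p4,p10,p11} and {p3}.
The partition is now stable with 5 blocks: {p6,p7,p8} | {p1,p2,p9} | {p4,p10,p11} | {p5} | {p3}.
p10 and p11 lie in the same block of the stable partition, so they are equivalent — no string distinguishes them.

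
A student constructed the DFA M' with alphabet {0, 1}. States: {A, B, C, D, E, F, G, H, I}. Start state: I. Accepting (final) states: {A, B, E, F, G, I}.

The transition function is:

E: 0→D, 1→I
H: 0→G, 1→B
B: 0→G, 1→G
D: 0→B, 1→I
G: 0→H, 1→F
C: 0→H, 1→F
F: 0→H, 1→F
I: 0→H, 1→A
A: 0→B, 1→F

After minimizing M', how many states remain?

First remove the unreachable states {C,D,E}; 6 states remain.
Initial partition by acceptance: {A,B,F,G,I} | {H}.
Split {A,B,F,G,I} by δ(·,0) → {F,G,I} and {A,B}.
Refine {F,G,I} on symbol 1: members go to different blocks, giving {F,G} and {I}.
Split {A,B} by δ(·,0) → {A} and {B}.
No further refinement is possible. Final partition (5 blocks): {F,G} | {H} | {A} | {I} | {B}.

5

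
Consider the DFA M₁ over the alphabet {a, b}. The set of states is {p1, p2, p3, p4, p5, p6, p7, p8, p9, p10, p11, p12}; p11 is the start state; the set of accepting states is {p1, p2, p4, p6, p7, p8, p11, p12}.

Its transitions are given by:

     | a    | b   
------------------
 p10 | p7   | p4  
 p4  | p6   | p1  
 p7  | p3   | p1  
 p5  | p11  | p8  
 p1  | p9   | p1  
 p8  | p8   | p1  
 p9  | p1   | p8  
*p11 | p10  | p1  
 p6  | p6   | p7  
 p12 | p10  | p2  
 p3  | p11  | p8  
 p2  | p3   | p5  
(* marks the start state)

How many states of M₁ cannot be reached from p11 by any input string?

No path from p11 leads to p2, p5, p12; the other 9 states are all reachable.

3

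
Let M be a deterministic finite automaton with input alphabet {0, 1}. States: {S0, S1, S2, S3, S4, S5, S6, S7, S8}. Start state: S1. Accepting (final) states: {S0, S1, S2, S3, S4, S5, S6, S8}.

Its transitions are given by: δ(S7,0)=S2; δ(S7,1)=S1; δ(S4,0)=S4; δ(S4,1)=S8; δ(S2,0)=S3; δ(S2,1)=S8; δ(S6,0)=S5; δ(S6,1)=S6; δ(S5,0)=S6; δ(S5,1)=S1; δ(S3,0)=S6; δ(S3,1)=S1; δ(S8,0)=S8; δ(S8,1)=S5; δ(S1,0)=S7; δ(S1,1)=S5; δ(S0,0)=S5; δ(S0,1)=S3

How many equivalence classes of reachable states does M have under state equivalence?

States {S0,S4} cannot be reached from the start state, so discard them.
Start with accepting vs non-accepting: {S1,S2,S3,S5,S6,S8} | {S7}.
Split {S1,S2,S3,S5,S6,S8} by δ(·,0) → {S2,S3,S5,S6,S8} and {S1}.
On input 1, block {S2,S3,S5,S6,S8} splits into {S2,S6,S8} and {S3,S5}.
Refine {S2,S6,S8} on symbol 0: members go to different blocks, giving {S2,S6} and {S8}.
Split {S2,S6} by δ(·,1) → {S2} and {S6}.
The partition is now stable with 6 blocks: {S2} | {S7} | {S1} | {S3,S5} | {S8} | {S6}.

6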